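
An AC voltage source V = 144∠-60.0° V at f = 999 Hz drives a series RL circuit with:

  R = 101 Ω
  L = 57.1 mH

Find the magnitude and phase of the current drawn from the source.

Step 1 — Angular frequency: ω = 2π·f = 2π·999 = 6277 rad/s.
Step 2 — Component impedances:
  R: Z = R = 101 Ω
  L: Z = jωL = j·6277·0.0571 = 0 + j358.4 Ω
Step 3 — Series combination: Z_total = R + L = 101 + j358.4 Ω = 372.4∠74.3° Ω.
Step 4 — Source phasor: V = 144∠-60.0° V = 72 - j124.7 V.
Step 5 — Ohm's law: I = V / Z_total = (72 - j124.7) / (101 + j358.4) = -0.2699 - j0.2769 A.
Step 6 — Convert to polar: |I| = 0.3867 A, ∠I = -134.3°.

I = 0.3867∠-134.3° A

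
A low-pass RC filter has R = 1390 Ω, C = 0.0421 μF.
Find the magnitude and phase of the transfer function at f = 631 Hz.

Step 1 — Angular frequency: ω = 2π·631 = 3965 rad/s.
Step 2 — Transfer function: H(jω) = 1/(1 + jωRC).
Step 3 — Denominator: 1 + jωRC = 1 + j·3965·1390·4.21e-08 = 1 + j0.232.
Step 4 — H = 0.9489 - j0.2202.
Step 5 — Magnitude: |H| = 0.9741 (-0.2 dB); phase: φ = -13.1°.

|H| = 0.9741 (-0.2 dB), φ = -13.1°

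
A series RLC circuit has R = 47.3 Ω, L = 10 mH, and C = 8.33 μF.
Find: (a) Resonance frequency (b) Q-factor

Step 1 — Resonance condition Im(Z)=0 gives ω₀ = 1/√(LC).
Step 2 — ω₀ = 1/√(0.01·8.33e-06) = 3465 rad/s.
Step 3 — f₀ = ω₀/(2π) = 551.4 Hz.
Step 4 — Series Q: Q = ω₀L/R = 3465·0.01/47.3 = 0.7325.

(a) f₀ = 551.4 Hz  (b) Q = 0.7325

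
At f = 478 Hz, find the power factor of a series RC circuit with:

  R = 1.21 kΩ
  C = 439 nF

Step 1 — Angular frequency: ω = 2π·f = 2π·478 = 3003 rad/s.
Step 2 — Component impedances:
  R: Z = R = 1210 Ω
  C: Z = 1/(jωC) = -j/(ω·C) = 0 - j758.5 Ω
Step 3 — Series combination: Z_total = R + C = 1210 - j758.5 Ω = 1428∠-32.1° Ω.
Step 4 — Power factor: PF = cos(φ) = Re(Z)/|Z| = 1210/1428 = 0.8473.
Step 5 — Type: Im(Z) = -758.5 ⇒ leading (phase φ = -32.1°).

PF = 0.8473 (leading, φ = -32.1°)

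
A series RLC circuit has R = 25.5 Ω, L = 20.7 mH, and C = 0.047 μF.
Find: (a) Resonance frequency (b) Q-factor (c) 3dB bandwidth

Step 1 — Resonance condition Im(Z)=0 gives ω₀ = 1/√(LC).
Step 2 — ω₀ = 1/√(0.0207·4.7e-08) = 3.206e+04 rad/s.
Step 3 — f₀ = ω₀/(2π) = 5103 Hz.
Step 4 — Series Q: Q = ω₀L/R = 3.206e+04·0.0207/25.5 = 26.03.
Step 5 — 3dB bandwidth: Δω = ω₀/Q = 1232 rad/s; BW = Δω/(2π) = 196.1 Hz.

(a) f₀ = 5103 Hz  (b) Q = 26.03  (c) BW = 196.1 Hz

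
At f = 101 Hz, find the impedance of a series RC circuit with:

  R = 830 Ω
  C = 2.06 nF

Step 1 — Angular frequency: ω = 2π·f = 2π·101 = 634.6 rad/s.
Step 2 — Component impedances:
  R: Z = R = 830 Ω
  C: Z = 1/(jωC) = -j/(ω·C) = 0 - j7.649e+05 Ω
Step 3 — Series combination: Z_total = R + C = 830 - j7.649e+05 Ω = 7.649e+05∠-89.9° Ω.

Z = 830 - j7.649e+05 Ω = 7.649e+05∠-89.9° Ω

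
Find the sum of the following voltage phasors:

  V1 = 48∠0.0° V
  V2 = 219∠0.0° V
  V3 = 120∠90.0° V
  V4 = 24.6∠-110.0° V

Step 1 — Convert each phasor to rectangular form:
  V1 = 48·(cos(0.0°) + j·sin(0.0°)) = 48 V
  V2 = 219·(cos(0.0°) + j·sin(0.0°)) = 219 V
  V3 = 120·(cos(90.0°) + j·sin(90.0°)) = 0 + j120 V
  V4 = 24.6·(cos(-110.0°) + j·sin(-110.0°)) = -8.414 - j23.12 V
Step 2 — Sum components: V_total = 258.6 + j96.88 V.
Step 3 — Convert to polar: |V_total| = 276.1 V, ∠V_total = 20.5°.

V_total = 276.1∠20.5° V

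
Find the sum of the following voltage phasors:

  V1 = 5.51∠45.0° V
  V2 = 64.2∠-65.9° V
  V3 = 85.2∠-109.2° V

Step 1 — Convert each phasor to rectangular form:
  V1 = 5.51·(cos(45.0°) + j·sin(45.0°)) = 3.896 + j3.896 V
  V2 = 64.2·(cos(-65.9°) + j·sin(-65.9°)) = 26.21 - j58.6 V
  V3 = 85.2·(cos(-109.2°) + j·sin(-109.2°)) = -28.02 - j80.46 V
Step 2 — Sum components: V_total = 2.092 - j135.2 V.
Step 3 — Convert to polar: |V_total| = 135.2 V, ∠V_total = -89.1°.

V_total = 135.2∠-89.1° V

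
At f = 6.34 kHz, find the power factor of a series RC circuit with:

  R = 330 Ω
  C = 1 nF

Step 1 — Angular frequency: ω = 2π·f = 2π·6340 = 3.984e+04 rad/s.
Step 2 — Component impedances:
  R: Z = R = 330 Ω
  C: Z = 1/(jωC) = -j/(ω·C) = 0 - j2.51e+04 Ω
Step 3 — Series combination: Z_total = R + C = 330 - j2.51e+04 Ω = 2.511e+04∠-89.2° Ω.
Step 4 — Power factor: PF = cos(φ) = Re(Z)/|Z| = 330/2.511e+04 = 0.01314.
Step 5 — Type: Im(Z) = -2.51e+04 ⇒ leading (phase φ = -89.2°).

PF = 0.01314 (leading, φ = -89.2°)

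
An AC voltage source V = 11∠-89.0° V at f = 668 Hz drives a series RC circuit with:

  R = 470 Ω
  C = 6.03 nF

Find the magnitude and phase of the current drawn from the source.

Step 1 — Angular frequency: ω = 2π·f = 2π·668 = 4197 rad/s.
Step 2 — Component impedances:
  R: Z = R = 470 Ω
  C: Z = 1/(jωC) = -j/(ω·C) = 0 - j3.951e+04 Ω
Step 3 — Series combination: Z_total = R + C = 470 - j3.951e+04 Ω = 3.951e+04∠-89.3° Ω.
Step 4 — Source phasor: V = 11∠-89.0° V = 0.192 - j11 V.
Step 5 — Ohm's law: I = V / Z_total = (0.192 - j11) / (470 - j3.951e+04) = 0.0002784 + j1.547e-06 A.
Step 6 — Convert to polar: |I| = 0.0002784 A, ∠I = 0.3°.

I = 0.0002784∠0.3° A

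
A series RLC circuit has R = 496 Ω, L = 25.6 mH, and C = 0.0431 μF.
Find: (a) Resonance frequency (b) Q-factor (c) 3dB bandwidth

Step 1 — Resonance: ω₀ = 1/√(LC) = 1/√(0.0256·4.31e-08) = 3.011e+04 rad/s.
Step 2 — f₀ = ω₀/(2π) = 4791 Hz.
Step 3 — Series Q: Q = ω₀L/R = 3.011e+04·0.0256/496 = 1.554.
Step 4 — Bandwidth: Δω = ω₀/Q = 1.938e+04 rad/s; BW = Δω/(2π) = 3084 Hz.

(a) f₀ = 4791 Hz  (b) Q = 1.554  (c) BW = 3084 Hz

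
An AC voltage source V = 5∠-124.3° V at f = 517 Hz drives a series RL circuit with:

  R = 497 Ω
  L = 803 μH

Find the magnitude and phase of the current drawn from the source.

Step 1 — Angular frequency: ω = 2π·f = 2π·517 = 3248 rad/s.
Step 2 — Component impedances:
  R: Z = R = 497 Ω
  L: Z = jωL = j·3248·0.000803 = 0 + j2.608 Ω
Step 3 — Series combination: Z_total = R + L = 497 + j2.608 Ω = 497∠0.3° Ω.
Step 4 — Source phasor: V = 5∠-124.3° V = -2.818 - j4.13 V.
Step 5 — Ohm's law: I = V / Z_total = (-2.818 - j4.13) / (497 + j2.608) = -0.005713 - j0.008281 A.
Step 6 — Convert to polar: |I| = 0.01006 A, ∠I = -124.6°.

I = 0.01006∠-124.6° A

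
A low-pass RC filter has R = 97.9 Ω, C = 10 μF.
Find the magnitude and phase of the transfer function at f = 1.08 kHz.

Step 1 — Angular frequency: ω = 2π·1080 = 6786 rad/s.
Step 2 — Transfer function: H(jω) = 1/(1 + jωRC).
Step 3 — Denominator: 1 + jωRC = 1 + j·6786·97.9·1e-05 = 1 + j6.643.
Step 4 — H = 0.02216 - j0.1472.
Step 5 — Magnitude: |H| = 0.1488 (-16.5 dB); phase: φ = -81.4°.

|H| = 0.1488 (-16.5 dB), φ = -81.4°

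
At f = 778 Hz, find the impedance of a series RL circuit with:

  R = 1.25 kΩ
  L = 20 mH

Step 1 — Angular frequency: ω = 2π·f = 2π·778 = 4888 rad/s.
Step 2 — Component impedances:
  R: Z = R = 1250 Ω
  L: Z = jωL = j·4888·0.02 = 0 + j97.77 Ω
Step 3 — Series combination: Z_total = R + L = 1250 + j97.77 Ω = 1254∠4.5° Ω.

Z = 1250 + j97.77 Ω = 1254∠4.5° Ω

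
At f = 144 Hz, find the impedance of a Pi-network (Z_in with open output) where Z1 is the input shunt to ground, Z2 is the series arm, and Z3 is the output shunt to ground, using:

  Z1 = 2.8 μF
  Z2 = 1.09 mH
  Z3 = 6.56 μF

Step 1 — Angular frequency: ω = 2π·f = 2π·144 = 904.8 rad/s.
Step 2 — Component impedances:
  Z1: Z = 1/(jωC) = -j/(ω·C) = 0 - j394.7 Ω
  Z2: Z = jωL = j·904.8·0.00109 = 0 + j0.9862 Ω
  Z3: Z = 1/(jωC) = -j/(ω·C) = 0 - j168.5 Ω
Step 3 — With open output, the series arm Z2 and the output shunt Z3 appear in series to ground: Z2 + Z3 = 0 - j167.5 Ω.
Step 4 — Parallel with input shunt Z1: Z_in = Z1 || (Z2 + Z3) = 0 - j117.6 Ω = 117.6∠-90.0° Ω.

Z = 0 - j117.6 Ω = 117.6∠-90.0° Ω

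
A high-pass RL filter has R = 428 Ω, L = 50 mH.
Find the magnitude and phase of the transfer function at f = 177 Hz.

Step 1 — Angular frequency: ω = 2π·177 = 1112 rad/s.
Step 2 — Transfer function: H(jω) = jωL/(R + jωL).
Step 3 — Numerator jωL = j·55.61; denominator R + jωL = 428 + j55.61.
Step 4 — H = 0.0166 + j0.1278.
Step 5 — Magnitude: |H| = 0.1288 (-17.8 dB); phase: φ = 82.6°.

|H| = 0.1288 (-17.8 dB), φ = 82.6°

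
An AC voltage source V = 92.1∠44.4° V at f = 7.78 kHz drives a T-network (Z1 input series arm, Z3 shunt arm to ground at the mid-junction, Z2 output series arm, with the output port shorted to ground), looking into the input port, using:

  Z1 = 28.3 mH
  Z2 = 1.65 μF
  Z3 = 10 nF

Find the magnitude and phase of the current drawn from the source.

Step 1 — Angular frequency: ω = 2π·f = 2π·7780 = 4.888e+04 rad/s.
Step 2 — Component impedances:
  Z1: Z = jωL = j·4.888e+04·0.0283 = 0 + j1383 Ω
  Z2: Z = 1/(jωC) = -j/(ω·C) = 0 - j12.4 Ω
  Z3: Z = 1/(jωC) = -j/(ω·C) = 0 - j2046 Ω
Step 3 — With the output port shorted to ground, the output series arm Z2 runs from the junction to ground; the shunt arm Z3 also runs from the junction to ground. They appear in parallel: Z3 || Z2 = 0 - j12.32 Ω.
Step 4 — Series with input arm Z1: Z_in = Z1 + (Z3 || Z2) = 0 + j1371 Ω = 1371∠90.0° Ω.
Step 5 — Source phasor: V = 92.1∠44.4° V = 65.8 + j64.44 V.
Step 6 — Ohm's law: I = V / Z_total = (65.8 + j64.44) / (0 + j1371) = 0.047 - j0.04799 A.
Step 7 — Convert to polar: |I| = 0.06717 A, ∠I = -45.6°.

I = 0.06717∠-45.6° A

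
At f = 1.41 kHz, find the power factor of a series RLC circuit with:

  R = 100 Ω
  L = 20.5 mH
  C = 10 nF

Step 1 — Angular frequency: ω = 2π·f = 2π·1410 = 8859 rad/s.
Step 2 — Component impedances:
  R: Z = R = 100 Ω
  L: Z = jωL = j·8859·0.0205 = 0 + j181.6 Ω
  C: Z = 1/(jωC) = -j/(ω·C) = 0 - j1.129e+04 Ω
Step 3 — Series combination: Z_total = R + L + C = 100 - j1.111e+04 Ω = 1.111e+04∠-89.5° Ω.
Step 4 — Power factor: PF = cos(φ) = Re(Z)/|Z| = 100/11106 = 0.009004.
Step 5 — Type: Im(Z) = -1.111e+04 ⇒ leading (phase φ = -89.5°).

PF = 0.009004 (leading, φ = -89.5°)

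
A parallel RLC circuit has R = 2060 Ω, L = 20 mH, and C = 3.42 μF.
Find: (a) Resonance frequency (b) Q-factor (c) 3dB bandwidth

Step 1 — Resonance: ω₀ = 1/√(LC) = 1/√(0.02·3.42e-06) = 3824 rad/s.
Step 2 — f₀ = ω₀/(2π) = 608.5 Hz.
Step 3 — Parallel Q: Q = R/(ω₀L) = 2060/(3824·0.02) = 26.94.
Step 4 — Bandwidth: Δω = ω₀/Q = 141.9 rad/s; BW = Δω/(2π) = 22.59 Hz.

(a) f₀ = 608.5 Hz  (b) Q = 26.94  (c) BW = 22.59 Hz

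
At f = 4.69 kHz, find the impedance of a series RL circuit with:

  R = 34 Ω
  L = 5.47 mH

Step 1 — Angular frequency: ω = 2π·f = 2π·4690 = 2.947e+04 rad/s.
Step 2 — Component impedances:
  R: Z = R = 34 Ω
  L: Z = jωL = j·2.947e+04·0.00547 = 0 + j161.2 Ω
Step 3 — Series combination: Z_total = R + L = 34 + j161.2 Ω = 164.7∠78.1° Ω.

Z = 34 + j161.2 Ω = 164.7∠78.1° Ω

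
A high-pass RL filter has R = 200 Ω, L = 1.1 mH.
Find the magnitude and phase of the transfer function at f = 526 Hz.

Step 1 — Angular frequency: ω = 2π·526 = 3305 rad/s.
Step 2 — Transfer function: H(jω) = jωL/(R + jωL).
Step 3 — Numerator jωL = j·3.635; denominator R + jωL = 200 + j3.635.
Step 4 — H = 0.0003303 + j0.01817.
Step 5 — Magnitude: |H| = 0.01817 (-34.8 dB); phase: φ = 89.0°.

|H| = 0.01817 (-34.8 dB), φ = 89.0°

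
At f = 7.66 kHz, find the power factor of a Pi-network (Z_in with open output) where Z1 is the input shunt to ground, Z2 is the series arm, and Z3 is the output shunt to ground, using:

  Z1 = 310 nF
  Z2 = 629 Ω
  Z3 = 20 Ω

Step 1 — Angular frequency: ω = 2π·f = 2π·7660 = 4.813e+04 rad/s.
Step 2 — Component impedances:
  Z1: Z = 1/(jωC) = -j/(ω·C) = 0 - j67.02 Ω
  Z2: Z = R = 629 Ω
  Z3: Z = R = 20 Ω
Step 3 — With open output, the series arm Z2 and the output shunt Z3 appear in series to ground: Z2 + Z3 = 649 Ω.
Step 4 — Parallel with input shunt Z1: Z_in = Z1 || (Z2 + Z3) = 6.849 - j66.32 Ω = 66.67∠-84.1° Ω.
Step 5 — Power factor: PF = cos(φ) = Re(Z)/|Z| = 6.849/66.67 = 0.1027.
Step 6 — Type: Im(Z) = -66.32 ⇒ leading (phase φ = -84.1°).

PF = 0.1027 (leading, φ = -84.1°)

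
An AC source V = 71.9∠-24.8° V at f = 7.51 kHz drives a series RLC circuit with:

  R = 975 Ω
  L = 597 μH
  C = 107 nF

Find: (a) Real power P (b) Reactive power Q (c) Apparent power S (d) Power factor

Step 1 — Angular frequency: ω = 2π·f = 2π·7510 = 4.719e+04 rad/s.
Step 2 — Component impedances:
  R: Z = R = 975 Ω
  L: Z = jωL = j·4.719e+04·0.000597 = 0 + j28.17 Ω
  C: Z = 1/(jωC) = -j/(ω·C) = 0 - j198.1 Ω
Step 3 — Series combination: Z_total = R + L + C = 975 - j169.9 Ω = 989.7∠-9.9° Ω.
Step 4 — Source phasor: V = 71.9∠-24.8° V = 65.27 - j30.16 V.
Step 5 — Current: I = V / Z = 0.0702 - j0.0187 A = 0.07265∠-14.9° A.
Step 6 — Complex power: S = V·I* = 5.146 - j0.8967 VA.
Step 7 — Real power: P = Re(S) = 5.146 W.
Step 8 — Reactive power: Q = Im(S) = -0.8967 VAR.
Step 9 — Apparent power: |S| = 5.223 VA.
Step 10 — Power factor: PF = P/|S| = 0.9852 (leading).

(a) P = 5.146 W  (b) Q = -0.8967 VAR  (c) S = 5.223 VA  (d) PF = 0.9852 (leading)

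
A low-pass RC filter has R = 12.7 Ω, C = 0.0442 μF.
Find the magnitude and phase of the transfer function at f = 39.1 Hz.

Step 1 — Angular frequency: ω = 2π·39.1 = 245.7 rad/s.
Step 2 — Transfer function: H(jω) = 1/(1 + jωRC).
Step 3 — Denominator: 1 + jωRC = 1 + j·245.7·12.7·4.42e-08 = 1 + j0.0001379.
Step 4 — H = 1 - j0.0001379.
Step 5 — Magnitude: |H| = 1 (-0.0 dB); phase: φ = -0.0°.

|H| = 1 (-0.0 dB), φ = -0.0°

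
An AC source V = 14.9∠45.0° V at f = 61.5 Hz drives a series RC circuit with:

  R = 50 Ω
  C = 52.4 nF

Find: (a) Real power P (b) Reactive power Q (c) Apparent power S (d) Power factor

Step 1 — Angular frequency: ω = 2π·f = 2π·61.5 = 386.4 rad/s.
Step 2 — Component impedances:
  R: Z = R = 50 Ω
  C: Z = 1/(jωC) = -j/(ω·C) = 0 - j4.939e+04 Ω
Step 3 — Series combination: Z_total = R + C = 50 - j4.939e+04 Ω = 4.939e+04∠-89.9° Ω.
Step 4 — Source phasor: V = 14.9∠45.0° V = 10.54 + j10.54 V.
Step 5 — Current: I = V / Z = -0.0002131 + j0.0002135 A = 0.0003017∠134.9° A.
Step 6 — Complex power: S = V·I* = 4.551e-06 - j0.004495 VA.
Step 7 — Real power: P = Re(S) = 4.551e-06 W.
Step 8 — Reactive power: Q = Im(S) = -0.004495 VAR.
Step 9 — Apparent power: |S| = 0.004495 VA.
Step 10 — Power factor: PF = P/|S| = 0.001012 (leading).

(a) P = 4.551e-06 W  (b) Q = -0.004495 VAR  (c) S = 0.004495 VA  (d) PF = 0.001012 (leading)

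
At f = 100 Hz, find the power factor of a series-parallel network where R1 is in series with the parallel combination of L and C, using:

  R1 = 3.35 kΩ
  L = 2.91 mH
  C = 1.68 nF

Step 1 — Angular frequency: ω = 2π·f = 2π·100 = 628.3 rad/s.
Step 2 — Component impedances:
  R1: Z = R = 3350 Ω
  L: Z = jωL = j·628.3·0.00291 = 0 + j1.828 Ω
  C: Z = 1/(jωC) = -j/(ω·C) = 0 - j9.474e+05 Ω
Step 3 — Parallel branch: L || C = 1/(1/L + 1/C) = 0 + j1.828 Ω.
Step 4 — Series with R1: Z_total = R1 + (L || C) = 3350 + j1.828 Ω = 3350∠0.0° Ω.
Step 5 — Power factor: PF = cos(φ) = Re(Z)/|Z| = 3350/3350 = 1.
Step 6 — Type: Im(Z) = 1.828 ⇒ lagging (phase φ = 0.0°).

PF = 1 (lagging, φ = 0.0°)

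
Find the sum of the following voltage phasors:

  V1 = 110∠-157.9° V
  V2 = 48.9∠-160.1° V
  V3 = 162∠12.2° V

Step 1 — Convert each phasor to rectangular form:
  V1 = 110·(cos(-157.9°) + j·sin(-157.9°)) = -101.9 - j41.38 V
  V2 = 48.9·(cos(-160.1°) + j·sin(-160.1°)) = -45.98 - j16.64 V
  V3 = 162·(cos(12.2°) + j·sin(12.2°)) = 158.3 + j34.23 V
Step 2 — Sum components: V_total = 10.44 - j23.79 V.
Step 3 — Convert to polar: |V_total| = 25.99 V, ∠V_total = -66.3°.

V_total = 25.99∠-66.3° V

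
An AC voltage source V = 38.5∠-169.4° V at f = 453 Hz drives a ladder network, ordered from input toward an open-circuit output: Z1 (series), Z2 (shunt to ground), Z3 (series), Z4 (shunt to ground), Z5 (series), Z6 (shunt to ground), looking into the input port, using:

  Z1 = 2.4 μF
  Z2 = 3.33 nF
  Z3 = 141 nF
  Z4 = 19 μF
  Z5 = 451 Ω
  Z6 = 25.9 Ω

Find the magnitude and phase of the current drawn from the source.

Step 1 — Angular frequency: ω = 2π·f = 2π·453 = 2846 rad/s.
Step 2 — Component impedances:
  Z1: Z = 1/(jωC) = -j/(ω·C) = 0 - j146.4 Ω
  Z2: Z = 1/(jωC) = -j/(ω·C) = 0 - j1.055e+05 Ω
  Z3: Z = 1/(jωC) = -j/(ω·C) = 0 - j2492 Ω
  Z4: Z = 1/(jωC) = -j/(ω·C) = 0 - j18.49 Ω
  Z5: Z = R = 451 Ω
  Z6: Z = R = 25.9 Ω
Step 3 — Ladder network (open output): work backward from the far end, alternating series and parallel combinations. Z_in = 0.683 - j2598 Ω = 2598∠-90.0° Ω.
Step 4 — Source phasor: V = 38.5∠-169.4° V = -37.84 - j7.082 V.
Step 5 — Ohm's law: I = V / Z_total = (-37.84 - j7.082) / (0.683 - j2598) = 0.002722 - j0.01457 A.
Step 6 — Convert to polar: |I| = 0.01482 A, ∠I = -79.4°.

I = 0.01482∠-79.4° A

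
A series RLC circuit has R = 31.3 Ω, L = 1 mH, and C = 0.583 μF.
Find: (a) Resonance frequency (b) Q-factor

Step 1 — Resonance condition Im(Z)=0 gives ω₀ = 1/√(LC).
Step 2 — ω₀ = 1/√(0.001·5.83e-07) = 4.142e+04 rad/s.
Step 3 — f₀ = ω₀/(2π) = 6592 Hz.
Step 4 — Series Q: Q = ω₀L/R = 4.142e+04·0.001/31.3 = 1.323.

(a) f₀ = 6592 Hz  (b) Q = 1.323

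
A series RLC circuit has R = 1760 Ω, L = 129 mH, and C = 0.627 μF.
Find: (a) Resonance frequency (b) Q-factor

Step 1 — Resonance condition Im(Z)=0 gives ω₀ = 1/√(LC).
Step 2 — ω₀ = 1/√(0.129·6.27e-07) = 3516 rad/s.
Step 3 — f₀ = ω₀/(2π) = 559.6 Hz.
Step 4 — Series Q: Q = ω₀L/R = 3516·0.129/1760 = 0.2577.

(a) f₀ = 559.6 Hz  (b) Q = 0.2577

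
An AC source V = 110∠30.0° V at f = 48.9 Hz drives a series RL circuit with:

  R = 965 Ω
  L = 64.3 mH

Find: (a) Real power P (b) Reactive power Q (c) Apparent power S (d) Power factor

Step 1 — Angular frequency: ω = 2π·f = 2π·48.9 = 307.2 rad/s.
Step 2 — Component impedances:
  R: Z = R = 965 Ω
  L: Z = jωL = j·307.2·0.0643 = 0 + j19.76 Ω
Step 3 — Series combination: Z_total = R + L = 965 + j19.76 Ω = 965.2∠1.2° Ω.
Step 4 — Source phasor: V = 110∠30.0° V = 95.26 + j55 V.
Step 5 — Current: I = V / Z = 0.09984 + j0.05495 A = 0.114∠28.8° A.
Step 6 — Complex power: S = V·I* = 12.53 + j0.2566 VA.
Step 7 — Real power: P = Re(S) = 12.53 W.
Step 8 — Reactive power: Q = Im(S) = 0.2566 VAR.
Step 9 — Apparent power: |S| = 12.54 VA.
Step 10 — Power factor: PF = P/|S| = 0.9998 (lagging).

(a) P = 12.53 W  (b) Q = 0.2566 VAR  (c) S = 12.54 VA  (d) PF = 0.9998 (lagging)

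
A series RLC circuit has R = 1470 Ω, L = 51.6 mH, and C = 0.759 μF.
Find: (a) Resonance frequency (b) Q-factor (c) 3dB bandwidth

Step 1 — Resonance: ω₀ = 1/√(LC) = 1/√(0.0516·7.59e-07) = 5053 rad/s.
Step 2 — f₀ = ω₀/(2π) = 804.2 Hz.
Step 3 — Series Q: Q = ω₀L/R = 5053·0.0516/1470 = 0.1774.
Step 4 — Bandwidth: Δω = ω₀/Q = 2.849e+04 rad/s; BW = Δω/(2π) = 4534 Hz.

(a) f₀ = 804.2 Hz  (b) Q = 0.1774  (c) BW = 4534 Hz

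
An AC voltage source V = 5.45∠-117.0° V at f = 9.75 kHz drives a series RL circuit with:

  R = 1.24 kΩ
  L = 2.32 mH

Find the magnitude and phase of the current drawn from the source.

Step 1 — Angular frequency: ω = 2π·f = 2π·9750 = 6.126e+04 rad/s.
Step 2 — Component impedances:
  R: Z = R = 1240 Ω
  L: Z = jωL = j·6.126e+04·0.00232 = 0 + j142.1 Ω
Step 3 — Series combination: Z_total = R + L = 1240 + j142.1 Ω = 1248∠6.5° Ω.
Step 4 — Source phasor: V = 5.45∠-117.0° V = -2.474 - j4.856 V.
Step 5 — Ohm's law: I = V / Z_total = (-2.474 - j4.856) / (1240 + j142.1) = -0.002413 - j0.00364 A.
Step 6 — Convert to polar: |I| = 0.004367 A, ∠I = -123.5°.

I = 0.004367∠-123.5° A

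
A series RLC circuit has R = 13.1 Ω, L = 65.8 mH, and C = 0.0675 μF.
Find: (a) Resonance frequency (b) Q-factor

Step 1 — Resonance condition Im(Z)=0 gives ω₀ = 1/√(LC).
Step 2 — ω₀ = 1/√(0.0658·6.75e-08) = 1.5e+04 rad/s.
Step 3 — f₀ = ω₀/(2π) = 2388 Hz.
Step 4 — Series Q: Q = ω₀L/R = 1.5e+04·0.0658/13.1 = 75.37.

(a) f₀ = 2388 Hz  (b) Q = 75.37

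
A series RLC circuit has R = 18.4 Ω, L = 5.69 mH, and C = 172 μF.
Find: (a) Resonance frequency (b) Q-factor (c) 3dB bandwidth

Step 1 — Resonance condition Im(Z)=0 gives ω₀ = 1/√(LC).
Step 2 — ω₀ = 1/√(0.00569·0.000172) = 1011 rad/s.
Step 3 — f₀ = ω₀/(2π) = 160.9 Hz.
Step 4 — Series Q: Q = ω₀L/R = 1011·0.00569/18.4 = 0.3126.
Step 5 — 3dB bandwidth: Δω = ω₀/Q = 3234 rad/s; BW = Δω/(2π) = 514.7 Hz.

(a) f₀ = 160.9 Hz  (b) Q = 0.3126  (c) BW = 514.7 Hz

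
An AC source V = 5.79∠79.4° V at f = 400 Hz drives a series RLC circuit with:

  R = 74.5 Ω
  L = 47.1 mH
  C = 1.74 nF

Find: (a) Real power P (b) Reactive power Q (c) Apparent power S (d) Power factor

Step 1 — Angular frequency: ω = 2π·f = 2π·400 = 2513 rad/s.
Step 2 — Component impedances:
  R: Z = R = 74.5 Ω
  L: Z = jωL = j·2513·0.0471 = 0 + j118.4 Ω
  C: Z = 1/(jωC) = -j/(ω·C) = 0 - j2.287e+05 Ω
Step 3 — Series combination: Z_total = R + L + C = 74.5 - j2.286e+05 Ω = 2.286e+05∠-90.0° Ω.
Step 4 — Source phasor: V = 5.79∠79.4° V = 1.065 + j5.691 V.
Step 5 — Current: I = V / Z = -2.49e-05 + j4.668e-06 A = 2.533e-05∠169.4° A.
Step 6 — Complex power: S = V·I* = 4.781e-08 - j0.0001467 VA.
Step 7 — Real power: P = Re(S) = 4.781e-08 W.
Step 8 — Reactive power: Q = Im(S) = -0.0001467 VAR.
Step 9 — Apparent power: |S| = 0.0001467 VA.
Step 10 — Power factor: PF = P/|S| = 0.000326 (leading).

(a) P = 4.781e-08 W  (b) Q = -0.0001467 VAR  (c) S = 0.0001467 VA  (d) PF = 0.000326 (leading)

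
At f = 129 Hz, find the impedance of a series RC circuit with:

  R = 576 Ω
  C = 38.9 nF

Step 1 — Angular frequency: ω = 2π·f = 2π·129 = 810.5 rad/s.
Step 2 — Component impedances:
  R: Z = R = 576 Ω
  C: Z = 1/(jωC) = -j/(ω·C) = 0 - j3.172e+04 Ω
Step 3 — Series combination: Z_total = R + C = 576 - j3.172e+04 Ω = 3.172e+04∠-89.0° Ω.

Z = 576 - j3.172e+04 Ω = 3.172e+04∠-89.0° Ω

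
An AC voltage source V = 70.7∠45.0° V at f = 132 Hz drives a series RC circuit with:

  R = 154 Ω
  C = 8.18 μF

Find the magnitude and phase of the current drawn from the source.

Step 1 — Angular frequency: ω = 2π·f = 2π·132 = 829.4 rad/s.
Step 2 — Component impedances:
  R: Z = R = 154 Ω
  C: Z = 1/(jωC) = -j/(ω·C) = 0 - j147.4 Ω
Step 3 — Series combination: Z_total = R + C = 154 - j147.4 Ω = 213.2∠-43.7° Ω.
Step 4 — Source phasor: V = 70.7∠45.0° V = 49.99 + j49.99 V.
Step 5 — Ohm's law: I = V / Z_total = (49.99 + j49.99) / (154 - j147.4) = 0.007263 + j0.3316 A.
Step 6 — Convert to polar: |I| = 0.3317 A, ∠I = 88.7°.

I = 0.3317∠88.7° A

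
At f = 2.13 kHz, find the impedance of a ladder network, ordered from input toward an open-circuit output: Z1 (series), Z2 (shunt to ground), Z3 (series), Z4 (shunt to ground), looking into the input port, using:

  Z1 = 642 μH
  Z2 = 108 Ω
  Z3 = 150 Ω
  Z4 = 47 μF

Step 1 — Angular frequency: ω = 2π·f = 2π·2130 = 1.338e+04 rad/s.
Step 2 — Component impedances:
  Z1: Z = jωL = j·1.338e+04·0.000642 = 0 + j8.592 Ω
  Z2: Z = R = 108 Ω
  Z3: Z = R = 150 Ω
  Z4: Z = 1/(jωC) = -j/(ω·C) = 0 - j1.59 Ω
Step 3 — Ladder network (open output): work backward from the far end, alternating series and parallel combinations. Z_in = 62.79 + j8.313 Ω = 63.34∠7.5° Ω.

Z = 62.79 + j8.313 Ω = 63.34∠7.5° Ω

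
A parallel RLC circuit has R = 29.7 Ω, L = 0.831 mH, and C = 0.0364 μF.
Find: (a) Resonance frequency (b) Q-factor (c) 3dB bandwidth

Step 1 — Resonance: ω₀ = 1/√(LC) = 1/√(0.000831·3.64e-08) = 1.818e+05 rad/s.
Step 2 — f₀ = ω₀/(2π) = 2.894e+04 Hz.
Step 3 — Parallel Q: Q = R/(ω₀L) = 29.7/(1.818e+05·0.000831) = 0.1966.
Step 4 — Bandwidth: Δω = ω₀/Q = 9.25e+05 rad/s; BW = Δω/(2π) = 1.472e+05 Hz.

(a) f₀ = 2.894e+04 Hz  (b) Q = 0.1966  (c) BW = 1.472e+05 Hz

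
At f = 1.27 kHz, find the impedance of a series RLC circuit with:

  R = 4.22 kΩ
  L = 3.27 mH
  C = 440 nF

Step 1 — Angular frequency: ω = 2π·f = 2π·1270 = 7980 rad/s.
Step 2 — Component impedances:
  R: Z = R = 4220 Ω
  L: Z = jωL = j·7980·0.00327 = 0 + j26.09 Ω
  C: Z = 1/(jωC) = -j/(ω·C) = 0 - j284.8 Ω
Step 3 — Series combination: Z_total = R + L + C = 4220 - j258.7 Ω = 4228∠-3.5° Ω.

Z = 4220 - j258.7 Ω = 4228∠-3.5° Ω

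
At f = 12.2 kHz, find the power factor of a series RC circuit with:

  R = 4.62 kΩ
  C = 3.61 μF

Step 1 — Angular frequency: ω = 2π·f = 2π·1.22e+04 = 7.665e+04 rad/s.
Step 2 — Component impedances:
  R: Z = R = 4620 Ω
  C: Z = 1/(jωC) = -j/(ω·C) = 0 - j3.614 Ω
Step 3 — Series combination: Z_total = R + C = 4620 - j3.614 Ω = 4620∠-0.0° Ω.
Step 4 — Power factor: PF = cos(φ) = Re(Z)/|Z| = 4620/4620 = 1.
Step 5 — Type: Im(Z) = -3.614 ⇒ leading (phase φ = -0.0°).

PF = 1 (leading, φ = -0.0°)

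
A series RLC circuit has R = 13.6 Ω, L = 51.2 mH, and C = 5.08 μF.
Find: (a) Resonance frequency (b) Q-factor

Step 1 — Resonance condition Im(Z)=0 gives ω₀ = 1/√(LC).
Step 2 — ω₀ = 1/√(0.0512·5.08e-06) = 1961 rad/s.
Step 3 — f₀ = ω₀/(2π) = 312.1 Hz.
Step 4 — Series Q: Q = ω₀L/R = 1961·0.0512/13.6 = 7.382.

(a) f₀ = 312.1 Hz  (b) Q = 7.382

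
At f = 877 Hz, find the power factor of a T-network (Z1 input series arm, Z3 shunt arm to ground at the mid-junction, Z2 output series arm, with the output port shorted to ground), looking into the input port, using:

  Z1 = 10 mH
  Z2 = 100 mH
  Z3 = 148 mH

Step 1 — Angular frequency: ω = 2π·f = 2π·877 = 5510 rad/s.
Step 2 — Component impedances:
  Z1: Z = jωL = j·5510·0.01 = 0 + j55.1 Ω
  Z2: Z = jωL = j·5510·0.1 = 0 + j551 Ω
  Z3: Z = jωL = j·5510·0.148 = 0 + j815.5 Ω
Step 3 — With the output port shorted to ground, the output series arm Z2 runs from the junction to ground; the shunt arm Z3 also runs from the junction to ground. They appear in parallel: Z3 || Z2 = 0 + j328.8 Ω.
Step 4 — Series with input arm Z1: Z_in = Z1 + (Z3 || Z2) = 0 + j383.9 Ω = 383.9∠90.0° Ω.
Step 5 — Power factor: PF = cos(φ) = Re(Z)/|Z| = 0/383.9 = 0.
Step 6 — Type: Im(Z) = 383.9 ⇒ lagging (phase φ = 90.0°).

PF = 0 (lagging, φ = 90.0°)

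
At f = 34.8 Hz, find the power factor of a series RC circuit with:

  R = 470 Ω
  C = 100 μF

Step 1 — Angular frequency: ω = 2π·f = 2π·34.8 = 218.7 rad/s.
Step 2 — Component impedances:
  R: Z = R = 470 Ω
  C: Z = 1/(jωC) = -j/(ω·C) = 0 - j45.73 Ω
Step 3 — Series combination: Z_total = R + C = 470 - j45.73 Ω = 472.2∠-5.6° Ω.
Step 4 — Power factor: PF = cos(φ) = Re(Z)/|Z| = 470/472.2 = 0.9953.
Step 5 — Type: Im(Z) = -45.73 ⇒ leading (phase φ = -5.6°).

PF = 0.9953 (leading, φ = -5.6°)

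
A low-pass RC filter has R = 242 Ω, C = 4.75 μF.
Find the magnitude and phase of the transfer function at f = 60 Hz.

Step 1 — Angular frequency: ω = 2π·60 = 377 rad/s.
Step 2 — Transfer function: H(jω) = 1/(1 + jωRC).
Step 3 — Denominator: 1 + jωRC = 1 + j·377·242·4.75e-06 = 1 + j0.4334.
Step 4 — H = 0.8419 - j0.3648.
Step 5 — Magnitude: |H| = 0.9175 (-0.7 dB); phase: φ = -23.4°.

|H| = 0.9175 (-0.7 dB), φ = -23.4°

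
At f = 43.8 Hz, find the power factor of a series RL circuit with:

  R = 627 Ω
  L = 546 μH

Step 1 — Angular frequency: ω = 2π·f = 2π·43.8 = 275.2 rad/s.
Step 2 — Component impedances:
  R: Z = R = 627 Ω
  L: Z = jωL = j·275.2·0.000546 = 0 + j0.1503 Ω
Step 3 — Series combination: Z_total = R + L = 627 + j0.1503 Ω = 627∠0.0° Ω.
Step 4 — Power factor: PF = cos(φ) = Re(Z)/|Z| = 627/627 = 1.
Step 5 — Type: Im(Z) = 0.1503 ⇒ lagging (phase φ = 0.0°).

PF = 1 (lagging, φ = 0.0°)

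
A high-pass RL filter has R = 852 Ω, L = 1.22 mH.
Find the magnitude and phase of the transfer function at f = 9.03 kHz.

Step 1 — Angular frequency: ω = 2π·9030 = 5.674e+04 rad/s.
Step 2 — Transfer function: H(jω) = jωL/(R + jωL).
Step 3 — Numerator jωL = j·69.22; denominator R + jωL = 852 + j69.22.
Step 4 — H = 0.006557 + j0.08071.
Step 5 — Magnitude: |H| = 0.08098 (-21.8 dB); phase: φ = 85.4°.

|H| = 0.08098 (-21.8 dB), φ = 85.4°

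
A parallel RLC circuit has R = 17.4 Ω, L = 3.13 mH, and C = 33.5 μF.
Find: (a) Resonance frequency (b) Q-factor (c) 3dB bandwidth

Step 1 — Resonance: ω₀ = 1/√(LC) = 1/√(0.00313·3.35e-05) = 3088 rad/s.
Step 2 — f₀ = ω₀/(2π) = 491.5 Hz.
Step 3 — Parallel Q: Q = R/(ω₀L) = 17.4/(3088·0.00313) = 1.8.
Step 4 — Bandwidth: Δω = ω₀/Q = 1716 rad/s; BW = Δω/(2π) = 273 Hz.

(a) f₀ = 491.5 Hz  (b) Q = 1.8  (c) BW = 273 Hz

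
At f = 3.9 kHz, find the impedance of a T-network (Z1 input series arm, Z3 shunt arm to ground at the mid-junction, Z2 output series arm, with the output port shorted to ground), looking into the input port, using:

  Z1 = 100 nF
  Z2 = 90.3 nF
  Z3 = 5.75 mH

Step 1 — Angular frequency: ω = 2π·f = 2π·3900 = 2.45e+04 rad/s.
Step 2 — Component impedances:
  Z1: Z = 1/(jωC) = -j/(ω·C) = 0 - j408.1 Ω
  Z2: Z = 1/(jωC) = -j/(ω·C) = 0 - j451.9 Ω
  Z3: Z = jωL = j·2.45e+04·0.00575 = 0 + j140.9 Ω
Step 3 — With the output port shorted to ground, the output series arm Z2 runs from the junction to ground; the shunt arm Z3 also runs from the junction to ground. They appear in parallel: Z3 || Z2 = 0 + j204.7 Ω.
Step 4 — Series with input arm Z1: Z_in = Z1 + (Z3 || Z2) = 0 - j203.4 Ω = 203.4∠-90.0° Ω.

Z = 0 - j203.4 Ω = 203.4∠-90.0° Ω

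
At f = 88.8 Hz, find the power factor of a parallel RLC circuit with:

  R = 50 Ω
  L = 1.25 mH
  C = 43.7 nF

Step 1 — Angular frequency: ω = 2π·f = 2π·88.8 = 557.9 rad/s.
Step 2 — Component impedances:
  R: Z = R = 50 Ω
  L: Z = jωL = j·557.9·0.00125 = 0 + j0.6974 Ω
  C: Z = 1/(jωC) = -j/(ω·C) = 0 - j4.101e+04 Ω
Step 3 — Parallel combination: 1/Z_total = 1/R + 1/L + 1/C; Z_total = 0.009727 + j0.6973 Ω = 0.6974∠89.2° Ω.
Step 4 — Power factor: PF = cos(φ) = Re(Z)/|Z| = 0.009727/0.6974 = 0.01395.
Step 5 — Type: Im(Z) = 0.6973 ⇒ lagging (phase φ = 89.2°).

PF = 0.01395 (lagging, φ = 89.2°)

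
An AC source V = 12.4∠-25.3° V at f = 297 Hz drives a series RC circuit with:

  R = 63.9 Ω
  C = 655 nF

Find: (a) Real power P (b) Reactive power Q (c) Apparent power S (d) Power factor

Step 1 — Angular frequency: ω = 2π·f = 2π·297 = 1866 rad/s.
Step 2 — Component impedances:
  R: Z = R = 63.9 Ω
  C: Z = 1/(jωC) = -j/(ω·C) = 0 - j818.1 Ω
Step 3 — Series combination: Z_total = R + C = 63.9 - j818.1 Ω = 820.6∠-85.5° Ω.
Step 4 — Source phasor: V = 12.4∠-25.3° V = 11.21 - j5.299 V.
Step 5 — Current: I = V / Z = 0.007502 + j0.01312 A = 0.01511∠60.2° A.
Step 6 — Complex power: S = V·I* = 0.01459 - j0.1868 VA.
Step 7 — Real power: P = Re(S) = 0.01459 W.
Step 8 — Reactive power: Q = Im(S) = -0.1868 VAR.
Step 9 — Apparent power: |S| = 0.1874 VA.
Step 10 — Power factor: PF = P/|S| = 0.07787 (leading).

(a) P = 0.01459 W  (b) Q = -0.1868 VAR  (c) S = 0.1874 VA  (d) PF = 0.07787 (leading)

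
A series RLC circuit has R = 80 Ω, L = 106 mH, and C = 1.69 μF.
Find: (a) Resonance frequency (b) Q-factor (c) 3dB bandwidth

Step 1 — Resonance: ω₀ = 1/√(LC) = 1/√(0.106·1.69e-06) = 2363 rad/s.
Step 2 — f₀ = ω₀/(2π) = 376 Hz.
Step 3 — Series Q: Q = ω₀L/R = 2363·0.106/80 = 3.131.
Step 4 — Bandwidth: Δω = ω₀/Q = 754.7 rad/s; BW = Δω/(2π) = 120.1 Hz.

(a) f₀ = 376 Hz  (b) Q = 3.131  (c) BW = 120.1 Hz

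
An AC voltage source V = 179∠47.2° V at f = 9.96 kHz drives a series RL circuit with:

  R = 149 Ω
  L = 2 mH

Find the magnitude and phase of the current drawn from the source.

Step 1 — Angular frequency: ω = 2π·f = 2π·9960 = 6.258e+04 rad/s.
Step 2 — Component impedances:
  R: Z = R = 149 Ω
  L: Z = jωL = j·6.258e+04·0.002 = 0 + j125.2 Ω
Step 3 — Series combination: Z_total = R + L = 149 + j125.2 Ω = 194.6∠40.0° Ω.
Step 4 — Source phasor: V = 179∠47.2° V = 121.6 + j131.3 V.
Step 5 — Ohm's law: I = V / Z_total = (121.6 + j131.3) / (149 + j125.2) = 0.9127 + j0.1148 A.
Step 6 — Convert to polar: |I| = 0.9199 A, ∠I = 7.2°.

I = 0.9199∠7.2° A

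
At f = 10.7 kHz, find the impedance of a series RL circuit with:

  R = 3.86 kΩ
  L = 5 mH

Step 1 — Angular frequency: ω = 2π·f = 2π·1.07e+04 = 6.723e+04 rad/s.
Step 2 — Component impedances:
  R: Z = R = 3860 Ω
  L: Z = jωL = j·6.723e+04·0.005 = 0 + j336.2 Ω
Step 3 — Series combination: Z_total = R + L = 3860 + j336.2 Ω = 3875∠5.0° Ω.

Z = 3860 + j336.2 Ω = 3875∠5.0° Ω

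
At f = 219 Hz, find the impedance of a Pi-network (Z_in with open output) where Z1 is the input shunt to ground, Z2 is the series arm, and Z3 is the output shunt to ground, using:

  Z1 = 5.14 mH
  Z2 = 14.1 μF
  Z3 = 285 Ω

Step 1 — Angular frequency: ω = 2π·f = 2π·219 = 1376 rad/s.
Step 2 — Component impedances:
  Z1: Z = jωL = j·1376·0.00514 = 0 + j7.073 Ω
  Z2: Z = 1/(jωC) = -j/(ω·C) = 0 - j51.54 Ω
  Z3: Z = R = 285 Ω
Step 3 — With open output, the series arm Z2 and the output shunt Z3 appear in series to ground: Z2 + Z3 = 285 - j51.54 Ω.
Step 4 — Parallel with input shunt Z1: Z_in = Z1 || (Z2 + Z3) = 0.1713 + j7.099 Ω = 7.102∠88.6° Ω.

Z = 0.1713 + j7.099 Ω = 7.102∠88.6° Ω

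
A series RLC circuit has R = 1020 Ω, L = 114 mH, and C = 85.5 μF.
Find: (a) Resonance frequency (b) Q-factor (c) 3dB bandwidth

Step 1 — Resonance condition Im(Z)=0 gives ω₀ = 1/√(LC).
Step 2 — ω₀ = 1/√(0.114·8.55e-05) = 320.3 rad/s.
Step 3 — f₀ = ω₀/(2π) = 50.98 Hz.
Step 4 — Series Q: Q = ω₀L/R = 320.3·0.114/1020 = 0.0358.
Step 5 — 3dB bandwidth: Δω = ω₀/Q = 8947 rad/s; BW = Δω/(2π) = 1424 Hz.

(a) f₀ = 50.98 Hz  (b) Q = 0.0358  (c) BW = 1424 Hz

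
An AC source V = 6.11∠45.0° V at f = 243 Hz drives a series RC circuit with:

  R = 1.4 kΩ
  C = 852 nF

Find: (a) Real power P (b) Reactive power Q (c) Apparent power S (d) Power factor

Step 1 — Angular frequency: ω = 2π·f = 2π·243 = 1527 rad/s.
Step 2 — Component impedances:
  R: Z = R = 1400 Ω
  C: Z = 1/(jωC) = -j/(ω·C) = 0 - j768.7 Ω
Step 3 — Series combination: Z_total = R + C = 1400 - j768.7 Ω = 1597∠-28.8° Ω.
Step 4 — Source phasor: V = 6.11∠45.0° V = 4.32 + j4.32 V.
Step 5 — Current: I = V / Z = 0.001069 + j0.003673 A = 0.003826∠73.8° A.
Step 6 — Complex power: S = V·I* = 0.02049 - j0.01125 VA.
Step 7 — Real power: P = Re(S) = 0.02049 W.
Step 8 — Reactive power: Q = Im(S) = -0.01125 VAR.
Step 9 — Apparent power: |S| = 0.02337 VA.
Step 10 — Power factor: PF = P/|S| = 0.8766 (leading).

(a) P = 0.02049 W  (b) Q = -0.01125 VAR  (c) S = 0.02337 VA  (d) PF = 0.8766 (leading)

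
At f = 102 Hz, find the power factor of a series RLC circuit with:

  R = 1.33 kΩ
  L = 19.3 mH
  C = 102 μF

Step 1 — Angular frequency: ω = 2π·f = 2π·102 = 640.9 rad/s.
Step 2 — Component impedances:
  R: Z = R = 1330 Ω
  L: Z = jωL = j·640.9·0.0193 = 0 + j12.37 Ω
  C: Z = 1/(jωC) = -j/(ω·C) = 0 - j15.3 Ω
Step 3 — Series combination: Z_total = R + L + C = 1330 - j2.928 Ω = 1330∠-0.1° Ω.
Step 4 — Power factor: PF = cos(φ) = Re(Z)/|Z| = 1330/1330 = 1.
Step 5 — Type: Im(Z) = -2.928 ⇒ leading (phase φ = -0.1°).

PF = 1 (leading, φ = -0.1°)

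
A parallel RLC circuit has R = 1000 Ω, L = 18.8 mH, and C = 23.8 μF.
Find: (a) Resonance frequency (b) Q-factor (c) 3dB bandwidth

Step 1 — Resonance: ω₀ = 1/√(LC) = 1/√(0.0188·2.38e-05) = 1495 rad/s.
Step 2 — f₀ = ω₀/(2π) = 237.9 Hz.
Step 3 — Parallel Q: Q = R/(ω₀L) = 1000/(1495·0.0188) = 35.58.
Step 4 — Bandwidth: Δω = ω₀/Q = 42.02 rad/s; BW = Δω/(2π) = 6.687 Hz.

(a) f₀ = 237.9 Hz  (b) Q = 35.58  (c) BW = 6.687 Hz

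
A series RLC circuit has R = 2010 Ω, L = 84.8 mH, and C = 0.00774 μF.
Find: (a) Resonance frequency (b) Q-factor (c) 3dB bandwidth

Step 1 — Resonance: ω₀ = 1/√(LC) = 1/√(0.0848·7.74e-09) = 3.903e+04 rad/s.
Step 2 — f₀ = ω₀/(2π) = 6212 Hz.
Step 3 — Series Q: Q = ω₀L/R = 3.903e+04·0.0848/2010 = 1.647.
Step 4 — Bandwidth: Δω = ω₀/Q = 2.37e+04 rad/s; BW = Δω/(2π) = 3772 Hz.

(a) f₀ = 6212 Hz  (b) Q = 1.647  (c) BW = 3772 Hz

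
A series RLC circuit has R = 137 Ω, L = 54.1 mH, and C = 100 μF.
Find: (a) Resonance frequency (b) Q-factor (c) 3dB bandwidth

Step 1 — Resonance: ω₀ = 1/√(LC) = 1/√(0.0541·0.0001) = 429.9 rad/s.
Step 2 — f₀ = ω₀/(2π) = 68.43 Hz.
Step 3 — Series Q: Q = ω₀L/R = 429.9·0.0541/137 = 0.1698.
Step 4 — Bandwidth: Δω = ω₀/Q = 2532 rad/s; BW = Δω/(2π) = 403 Hz.

(a) f₀ = 68.43 Hz  (b) Q = 0.1698  (c) BW = 403 Hz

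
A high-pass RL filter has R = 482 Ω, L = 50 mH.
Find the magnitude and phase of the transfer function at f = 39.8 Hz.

Step 1 — Angular frequency: ω = 2π·39.8 = 250.1 rad/s.
Step 2 — Transfer function: H(jω) = jωL/(R + jωL).
Step 3 — Numerator jωL = j·12.5; denominator R + jωL = 482 + j12.5.
Step 4 — H = 0.0006725 + j0.02592.
Step 5 — Magnitude: |H| = 0.02593 (-31.7 dB); phase: φ = 88.5°.

|H| = 0.02593 (-31.7 dB), φ = 88.5°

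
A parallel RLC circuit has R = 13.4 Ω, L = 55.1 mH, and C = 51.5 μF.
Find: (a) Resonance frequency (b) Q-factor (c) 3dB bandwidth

Step 1 — Resonance: ω₀ = 1/√(LC) = 1/√(0.0551·5.15e-05) = 593.6 rad/s.
Step 2 — f₀ = ω₀/(2π) = 94.48 Hz.
Step 3 — Parallel Q: Q = R/(ω₀L) = 13.4/(593.6·0.0551) = 0.4097.
Step 4 — Bandwidth: Δω = ω₀/Q = 1449 rad/s; BW = Δω/(2π) = 230.6 Hz.

(a) f₀ = 94.48 Hz  (b) Q = 0.4097  (c) BW = 230.6 Hz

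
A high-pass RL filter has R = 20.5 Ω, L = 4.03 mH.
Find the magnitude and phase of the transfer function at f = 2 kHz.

Step 1 — Angular frequency: ω = 2π·2000 = 1.257e+04 rad/s.
Step 2 — Transfer function: H(jω) = jωL/(R + jωL).
Step 3 — Numerator jωL = j·50.64; denominator R + jωL = 20.5 + j50.64.
Step 4 — H = 0.8592 + j0.3478.
Step 5 — Magnitude: |H| = 0.9269 (-0.7 dB); phase: φ = 22.0°.

|H| = 0.9269 (-0.7 dB), φ = 22.0°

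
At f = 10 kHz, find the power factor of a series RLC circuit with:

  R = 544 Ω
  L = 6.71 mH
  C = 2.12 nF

Step 1 — Angular frequency: ω = 2π·f = 2π·1e+04 = 6.283e+04 rad/s.
Step 2 — Component impedances:
  R: Z = R = 544 Ω
  L: Z = jωL = j·6.283e+04·0.00671 = 0 + j421.6 Ω
  C: Z = 1/(jωC) = -j/(ω·C) = 0 - j7507 Ω
Step 3 — Series combination: Z_total = R + L + C = 544 - j7086 Ω = 7107∠-85.6° Ω.
Step 4 — Power factor: PF = cos(φ) = Re(Z)/|Z| = 544/7106.6 = 0.07655.
Step 5 — Type: Im(Z) = -7086 ⇒ leading (phase φ = -85.6°).

PF = 0.07655 (leading, φ = -85.6°)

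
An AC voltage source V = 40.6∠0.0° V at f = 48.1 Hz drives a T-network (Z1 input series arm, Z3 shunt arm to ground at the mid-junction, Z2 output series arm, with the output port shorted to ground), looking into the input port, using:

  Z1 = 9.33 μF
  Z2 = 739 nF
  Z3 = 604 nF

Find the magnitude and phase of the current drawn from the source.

Step 1 — Angular frequency: ω = 2π·f = 2π·48.1 = 302.2 rad/s.
Step 2 — Component impedances:
  Z1: Z = 1/(jωC) = -j/(ω·C) = 0 - j354.6 Ω
  Z2: Z = 1/(jωC) = -j/(ω·C) = 0 - j4477 Ω
  Z3: Z = 1/(jωC) = -j/(ω·C) = 0 - j5478 Ω
Step 3 — With the output port shorted to ground, the output series arm Z2 runs from the junction to ground; the shunt arm Z3 also runs from the junction to ground. They appear in parallel: Z3 || Z2 = 0 - j2464 Ω.
Step 4 — Series with input arm Z1: Z_in = Z1 + (Z3 || Z2) = 0 - j2818 Ω = 2818∠-90.0° Ω.
Step 5 — Source phasor: V = 40.6∠0.0° V = 40.6 V.
Step 6 — Ohm's law: I = V / Z_total = (40.6) / (0 - j2818) = 0 + j0.01441 A.
Step 7 — Convert to polar: |I| = 0.01441 A, ∠I = 90.0°.

I = 0.01441∠90.0° A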